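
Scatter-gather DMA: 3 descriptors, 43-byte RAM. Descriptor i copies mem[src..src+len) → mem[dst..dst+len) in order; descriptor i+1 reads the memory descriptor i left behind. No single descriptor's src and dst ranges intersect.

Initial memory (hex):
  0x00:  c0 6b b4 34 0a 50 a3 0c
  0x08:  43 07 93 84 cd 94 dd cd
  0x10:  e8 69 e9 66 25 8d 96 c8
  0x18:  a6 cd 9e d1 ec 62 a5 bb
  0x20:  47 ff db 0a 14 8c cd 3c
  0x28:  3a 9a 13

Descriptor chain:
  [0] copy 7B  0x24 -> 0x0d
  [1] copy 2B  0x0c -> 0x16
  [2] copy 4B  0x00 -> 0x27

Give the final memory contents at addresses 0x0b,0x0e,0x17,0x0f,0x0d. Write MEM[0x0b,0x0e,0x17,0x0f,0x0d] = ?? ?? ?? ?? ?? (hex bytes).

#0 dst[0x0d+7] := {0x14,0x8c,0xcd,0x3c,0x3a,0x9a,0x13}
#1 dst[0x16+2] := {0xcd,0x14}
#2 dst[0x27+4] := {0xc0,0x6b,0xb4,0x34}
query mem[0x0b]=0x84, mem[0x0e]=0x8c, mem[0x17]=0x14, mem[0x0f]=0xcd, mem[0x0d]=0x14

MEM[0x0b,0x0e,0x17,0x0f,0x0d] = 84 8c 14 cd 14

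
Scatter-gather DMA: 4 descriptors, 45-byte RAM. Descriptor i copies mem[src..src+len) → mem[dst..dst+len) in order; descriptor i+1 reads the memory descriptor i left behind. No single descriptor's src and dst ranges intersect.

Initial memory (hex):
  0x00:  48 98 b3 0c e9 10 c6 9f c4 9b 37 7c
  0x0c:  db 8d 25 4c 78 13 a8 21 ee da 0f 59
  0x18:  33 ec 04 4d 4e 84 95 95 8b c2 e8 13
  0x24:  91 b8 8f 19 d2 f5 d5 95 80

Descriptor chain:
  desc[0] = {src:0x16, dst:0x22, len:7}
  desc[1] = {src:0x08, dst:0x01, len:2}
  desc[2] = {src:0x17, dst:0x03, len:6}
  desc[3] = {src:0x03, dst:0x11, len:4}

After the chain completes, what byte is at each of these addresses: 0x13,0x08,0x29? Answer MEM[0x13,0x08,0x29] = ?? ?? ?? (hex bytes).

MEM[0x13,0x08,0x29] = ec 4e f5

  after D0: wrote 7B at 0x22 = 0f5933ec044d4e
  after D1: wrote 2B at 0x01 = c49b
  after D2: wrote 6B at 0x03 = 5933ec044d4e
  after D3: wrote 4B at 0x11 = 5933ec04
query mem[0x13]=0xec, mem[0x08]=0x4e, mem[0x29]=0xf5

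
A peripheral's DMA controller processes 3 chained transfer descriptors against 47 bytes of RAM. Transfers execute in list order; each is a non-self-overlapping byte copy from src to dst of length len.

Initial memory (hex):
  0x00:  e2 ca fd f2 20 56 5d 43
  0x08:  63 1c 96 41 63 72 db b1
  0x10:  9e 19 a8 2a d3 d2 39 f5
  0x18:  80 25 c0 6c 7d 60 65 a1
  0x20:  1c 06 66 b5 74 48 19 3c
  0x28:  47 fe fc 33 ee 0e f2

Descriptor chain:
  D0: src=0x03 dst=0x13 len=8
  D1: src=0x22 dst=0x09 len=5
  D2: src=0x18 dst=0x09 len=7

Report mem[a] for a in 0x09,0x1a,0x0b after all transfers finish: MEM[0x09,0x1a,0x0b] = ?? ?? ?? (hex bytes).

#0 dst[0x13+8] := {0xf2,0x20,0x56,0x5d,0x43,0x63,0x1c,0x96}
#1 dst[0x09+5] := {0x66,0xb5,0x74,0x48,0x19}
#2 dst[0x09+7] := {0x63,0x1c,0x96,0x6c,0x7d,0x60,0x65}
query mem[0x09]=0x63, mem[0x1a]=0x96, mem[0x0b]=0x96

MEM[0x09,0x1a,0x0b] = 63 96 96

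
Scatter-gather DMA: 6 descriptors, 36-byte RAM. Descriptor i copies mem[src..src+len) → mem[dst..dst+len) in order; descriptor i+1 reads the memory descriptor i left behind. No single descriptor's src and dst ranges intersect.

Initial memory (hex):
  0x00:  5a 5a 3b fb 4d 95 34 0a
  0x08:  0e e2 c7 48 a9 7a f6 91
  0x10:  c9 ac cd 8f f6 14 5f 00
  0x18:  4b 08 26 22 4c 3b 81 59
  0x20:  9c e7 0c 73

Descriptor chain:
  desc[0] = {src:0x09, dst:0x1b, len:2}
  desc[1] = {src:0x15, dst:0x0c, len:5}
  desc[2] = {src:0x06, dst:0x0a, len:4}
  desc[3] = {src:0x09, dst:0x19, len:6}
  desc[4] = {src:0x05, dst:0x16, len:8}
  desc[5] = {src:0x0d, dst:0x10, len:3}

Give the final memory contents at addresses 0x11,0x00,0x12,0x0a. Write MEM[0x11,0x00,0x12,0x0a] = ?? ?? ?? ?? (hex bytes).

[0] 0x09->0x1b len=2 : e2 c7
[1] 0x15->0x0c len=5 : 14 5f 00 4b 08
[2] 0x06->0x0a len=4 : 34 0a 0e e2
[3] 0x09->0x19 len=6 : e2 34 0a 0e e2 00
[4] 0x05->0x16 len=8 : 95 34 0a 0e e2 34 0a 0e
[5] 0x0d->0x10 len=3 : e2 00 4b
query mem[0x11]=0x00, mem[0x00]=0x5a, mem[0x12]=0x4b, mem[0x0a]=0x34

MEM[0x11,0x00,0x12,0x0a] = 00 5a 4b 34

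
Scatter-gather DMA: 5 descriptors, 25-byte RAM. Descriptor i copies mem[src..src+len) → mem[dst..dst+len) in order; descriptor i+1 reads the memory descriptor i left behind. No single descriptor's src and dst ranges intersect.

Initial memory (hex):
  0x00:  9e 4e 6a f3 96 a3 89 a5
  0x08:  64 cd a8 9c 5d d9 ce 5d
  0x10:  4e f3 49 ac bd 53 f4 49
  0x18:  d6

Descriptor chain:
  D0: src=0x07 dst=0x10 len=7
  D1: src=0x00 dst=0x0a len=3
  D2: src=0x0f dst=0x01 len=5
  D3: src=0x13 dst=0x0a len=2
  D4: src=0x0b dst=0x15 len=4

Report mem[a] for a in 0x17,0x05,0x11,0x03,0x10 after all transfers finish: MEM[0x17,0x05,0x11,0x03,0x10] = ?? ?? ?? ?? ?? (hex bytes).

MEM[0x17,0x05,0x11,0x03,0x10] = d9 a8 64 64 a5

[0] 0x07->0x10 len=7 : a5 64 cd a8 9c 5d d9
[1] 0x00->0x0a len=3 : 9e 4e 6a
[2] 0x0f->0x01 len=5 : 5d a5 64 cd a8
[3] 0x13->0x0a len=2 : a8 9c
[4] 0x0b->0x15 len=4 : 9c 6a d9 ce
query mem[0x17]=0xd9, mem[0x05]=0xa8, mem[0x11]=0x64, mem[0x03]=0x64, mem[0x10]=0xa5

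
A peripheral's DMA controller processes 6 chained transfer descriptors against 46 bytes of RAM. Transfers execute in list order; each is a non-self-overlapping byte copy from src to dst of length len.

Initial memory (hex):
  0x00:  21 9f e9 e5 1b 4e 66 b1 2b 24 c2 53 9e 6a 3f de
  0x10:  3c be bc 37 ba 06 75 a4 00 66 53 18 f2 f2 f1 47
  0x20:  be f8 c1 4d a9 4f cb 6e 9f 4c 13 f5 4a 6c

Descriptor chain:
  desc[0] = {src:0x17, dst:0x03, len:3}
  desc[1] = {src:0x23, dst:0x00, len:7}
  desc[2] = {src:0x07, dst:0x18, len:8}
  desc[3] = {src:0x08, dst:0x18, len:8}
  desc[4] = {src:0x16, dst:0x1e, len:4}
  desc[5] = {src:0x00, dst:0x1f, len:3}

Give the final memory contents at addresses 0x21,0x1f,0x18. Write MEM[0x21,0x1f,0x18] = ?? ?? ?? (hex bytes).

MEM[0x21,0x1f,0x18] = 4f 4d 2b

  after D0: wrote 3B at 0x03 = a40066
  after D1: wrote 7B at 0x00 = 4da94fcb6e9f4c
  after D2: wrote 8B at 0x18 = b12b24c2539e6a3f
  after D3: wrote 8B at 0x18 = 2b24c2539e6a3fde
  after D4: wrote 4B at 0x1e = 75a42b24
  after D5: wrote 3B at 0x1f = 4da94f
query mem[0x21]=0x4f, mem[0x1f]=0x4d, mem[0x18]=0x2b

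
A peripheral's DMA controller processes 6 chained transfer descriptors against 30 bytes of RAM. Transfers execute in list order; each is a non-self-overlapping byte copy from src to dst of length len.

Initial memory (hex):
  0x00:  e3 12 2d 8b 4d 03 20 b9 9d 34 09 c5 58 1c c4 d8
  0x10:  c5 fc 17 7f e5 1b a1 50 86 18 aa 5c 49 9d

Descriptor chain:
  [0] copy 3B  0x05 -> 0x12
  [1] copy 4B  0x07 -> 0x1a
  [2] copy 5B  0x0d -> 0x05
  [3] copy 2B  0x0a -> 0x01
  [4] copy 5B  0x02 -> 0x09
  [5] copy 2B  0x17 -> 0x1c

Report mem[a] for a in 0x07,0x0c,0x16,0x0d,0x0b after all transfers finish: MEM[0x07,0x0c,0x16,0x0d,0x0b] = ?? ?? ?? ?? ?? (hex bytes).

MEM[0x07,0x0c,0x16,0x0d,0x0b] = d8 1c a1 c4 4d

D0: mem[0x12..0x14] <- [03 20 b9]
D1: mem[0x1a..0x1d] <- [b9 9d 34 09]
D2: mem[0x05..0x09] <- [1c c4 d8 c5 fc]
D3: mem[0x01..0x02] <- [09 c5]
D4: mem[0x09..0x0d] <- [c5 8b 4d 1c c4]
D5: mem[0x1c..0x1d] <- [50 86]
query mem[0x07]=0xd8, mem[0x0c]=0x1c, mem[0x16]=0xa1, mem[0x0d]=0xc4, mem[0x0b]=0x4d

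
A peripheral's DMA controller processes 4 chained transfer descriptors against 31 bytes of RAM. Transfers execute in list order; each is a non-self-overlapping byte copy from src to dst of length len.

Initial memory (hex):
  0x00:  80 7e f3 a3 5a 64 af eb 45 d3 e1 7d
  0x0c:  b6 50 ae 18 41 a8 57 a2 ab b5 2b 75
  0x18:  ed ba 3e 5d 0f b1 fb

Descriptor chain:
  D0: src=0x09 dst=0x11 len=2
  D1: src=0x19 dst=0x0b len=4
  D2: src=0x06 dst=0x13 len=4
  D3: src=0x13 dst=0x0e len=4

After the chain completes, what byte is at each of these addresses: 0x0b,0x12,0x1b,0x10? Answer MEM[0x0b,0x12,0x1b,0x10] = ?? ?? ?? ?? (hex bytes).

  after D0: wrote 2B at 0x11 = d3e1
  after D1: wrote 4B at 0x0b = ba3e5d0f
  after D2: wrote 4B at 0x13 = afeb45d3
  after D3: wrote 4B at 0x0e = afeb45d3
query mem[0x0b]=0xba, mem[0x12]=0xe1, mem[0x1b]=0x5d, mem[0x10]=0x45

MEM[0x0b,0x12,0x1b,0x10] = ba e1 5d 45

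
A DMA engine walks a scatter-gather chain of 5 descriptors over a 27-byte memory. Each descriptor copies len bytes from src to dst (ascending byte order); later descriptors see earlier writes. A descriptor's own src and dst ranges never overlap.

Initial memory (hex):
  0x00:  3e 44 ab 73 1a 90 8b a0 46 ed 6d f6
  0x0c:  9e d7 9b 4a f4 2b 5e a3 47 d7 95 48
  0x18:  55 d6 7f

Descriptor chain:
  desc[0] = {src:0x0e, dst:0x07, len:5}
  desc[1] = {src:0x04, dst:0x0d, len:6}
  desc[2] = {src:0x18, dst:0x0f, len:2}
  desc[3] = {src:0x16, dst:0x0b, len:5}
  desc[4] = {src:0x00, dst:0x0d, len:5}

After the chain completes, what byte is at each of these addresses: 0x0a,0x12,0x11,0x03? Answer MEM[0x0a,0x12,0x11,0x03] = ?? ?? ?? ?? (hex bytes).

  after D0: wrote 5B at 0x07 = 9b4af42b5e
  after D1: wrote 6B at 0x0d = 1a908b9b4af4
  after D2: wrote 2B at 0x0f = 55d6
  after D3: wrote 5B at 0x0b = 954855d67f
  after D4: wrote 5B at 0x0d = 3e44ab731a
query mem[0x0a]=0x2b, mem[0x12]=0xf4, mem[0x11]=0x1a, mem[0x03]=0x73

MEM[0x0a,0x12,0x11,0x03] = 2b f4 1a 73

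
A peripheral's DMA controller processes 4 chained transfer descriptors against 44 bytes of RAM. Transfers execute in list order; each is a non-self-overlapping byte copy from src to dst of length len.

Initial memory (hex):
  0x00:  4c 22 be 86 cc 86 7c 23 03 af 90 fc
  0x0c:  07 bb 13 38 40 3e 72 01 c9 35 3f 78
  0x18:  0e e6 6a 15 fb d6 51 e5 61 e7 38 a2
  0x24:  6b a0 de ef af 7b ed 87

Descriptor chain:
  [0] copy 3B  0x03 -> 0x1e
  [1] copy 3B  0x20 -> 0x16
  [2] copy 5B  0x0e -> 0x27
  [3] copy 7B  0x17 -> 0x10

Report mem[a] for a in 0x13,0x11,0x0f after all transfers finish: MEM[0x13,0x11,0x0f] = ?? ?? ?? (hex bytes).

  after D0: wrote 3B at 0x1e = 86cc86
  after D1: wrote 3B at 0x16 = 86e738
  after D2: wrote 5B at 0x27 = 1338403e72
  after D3: wrote 7B at 0x10 = e738e66a15fbd6
query mem[0x13]=0x6a, mem[0x11]=0x38, mem[0x0f]=0x38

MEM[0x13,0x11,0x0f] = 6a 38 38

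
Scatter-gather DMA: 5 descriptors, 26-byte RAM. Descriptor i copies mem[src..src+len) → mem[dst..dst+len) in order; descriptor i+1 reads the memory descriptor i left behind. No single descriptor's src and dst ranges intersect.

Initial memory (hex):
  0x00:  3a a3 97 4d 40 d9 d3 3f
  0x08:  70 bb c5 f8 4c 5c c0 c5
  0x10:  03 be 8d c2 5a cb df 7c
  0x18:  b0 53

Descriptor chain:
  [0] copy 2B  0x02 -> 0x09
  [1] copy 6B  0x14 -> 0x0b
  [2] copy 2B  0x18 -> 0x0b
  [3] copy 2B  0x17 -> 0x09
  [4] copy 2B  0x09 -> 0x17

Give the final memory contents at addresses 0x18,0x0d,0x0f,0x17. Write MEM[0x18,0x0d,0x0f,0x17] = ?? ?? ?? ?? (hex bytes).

#0 dst[0x09+2] := {0x97,0x4d}
#1 dst[0x0b+6] := {0x5a,0xcb,0xdf,0x7c,0xb0,0x53}
#2 dst[0x0b+2] := {0xb0,0x53}
#3 dst[0x09+2] := {0x7c,0xb0}
#4 dst[0x17+2] := {0x7c,0xb0}
query mem[0x18]=0xb0, mem[0x0d]=0xdf, mem[0x0f]=0xb0, mem[0x17]=0x7c

MEM[0x18,0x0d,0x0f,0x17] = b0 df b0 7c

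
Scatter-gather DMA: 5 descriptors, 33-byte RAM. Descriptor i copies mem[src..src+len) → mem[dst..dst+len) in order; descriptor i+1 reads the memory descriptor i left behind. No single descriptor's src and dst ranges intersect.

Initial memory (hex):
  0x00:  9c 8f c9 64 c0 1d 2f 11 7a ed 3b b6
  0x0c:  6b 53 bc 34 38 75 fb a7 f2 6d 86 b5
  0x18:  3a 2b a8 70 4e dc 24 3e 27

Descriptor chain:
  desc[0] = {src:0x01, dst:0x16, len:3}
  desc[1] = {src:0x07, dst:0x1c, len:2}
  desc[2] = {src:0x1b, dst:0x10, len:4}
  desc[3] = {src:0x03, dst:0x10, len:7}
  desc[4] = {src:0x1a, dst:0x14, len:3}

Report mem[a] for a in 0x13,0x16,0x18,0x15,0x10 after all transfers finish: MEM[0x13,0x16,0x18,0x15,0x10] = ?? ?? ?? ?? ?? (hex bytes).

MEM[0x13,0x16,0x18,0x15,0x10] = 2f 11 64 70 64

#0 dst[0x16+3] := {0x8f,0xc9,0x64}
#1 dst[0x1c+2] := {0x11,0x7a}
#2 dst[0x10+4] := {0x70,0x11,0x7a,0x24}
#3 dst[0x10+7] := {0x64,0xc0,0x1d,0x2f,0x11,0x7a,0xed}
#4 dst[0x14+3] := {0xa8,0x70,0x11}
query mem[0x13]=0x2f, mem[0x16]=0x11, mem[0x18]=0x64, mem[0x15]=0x70, mem[0x10]=0x64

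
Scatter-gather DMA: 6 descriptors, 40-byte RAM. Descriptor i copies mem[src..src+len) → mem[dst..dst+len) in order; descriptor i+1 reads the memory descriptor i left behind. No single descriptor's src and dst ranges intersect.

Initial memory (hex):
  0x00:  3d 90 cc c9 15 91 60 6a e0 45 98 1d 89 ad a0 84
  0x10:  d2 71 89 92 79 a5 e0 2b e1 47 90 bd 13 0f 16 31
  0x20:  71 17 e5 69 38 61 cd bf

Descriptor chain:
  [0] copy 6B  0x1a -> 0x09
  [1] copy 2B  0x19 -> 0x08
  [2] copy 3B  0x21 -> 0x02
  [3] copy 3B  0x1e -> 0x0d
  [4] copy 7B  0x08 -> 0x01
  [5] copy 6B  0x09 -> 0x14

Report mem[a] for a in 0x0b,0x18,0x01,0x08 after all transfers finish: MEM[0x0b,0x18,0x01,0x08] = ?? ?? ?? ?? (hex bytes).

D0: mem[0x09..0x0e] <- [90 bd 13 0f 16 31]
D1: mem[0x08..0x09] <- [47 90]
D2: mem[0x02..0x04] <- [17 e5 69]
D3: mem[0x0d..0x0f] <- [16 31 71]
D4: mem[0x01..0x07] <- [47 90 bd 13 0f 16 31]
D5: mem[0x14..0x19] <- [90 bd 13 0f 16 31]
query mem[0x0b]=0x13, mem[0x18]=0x16, mem[0x01]=0x47, mem[0x08]=0x47

MEM[0x0b,0x18,0x01,0x08] = 13 16 47 47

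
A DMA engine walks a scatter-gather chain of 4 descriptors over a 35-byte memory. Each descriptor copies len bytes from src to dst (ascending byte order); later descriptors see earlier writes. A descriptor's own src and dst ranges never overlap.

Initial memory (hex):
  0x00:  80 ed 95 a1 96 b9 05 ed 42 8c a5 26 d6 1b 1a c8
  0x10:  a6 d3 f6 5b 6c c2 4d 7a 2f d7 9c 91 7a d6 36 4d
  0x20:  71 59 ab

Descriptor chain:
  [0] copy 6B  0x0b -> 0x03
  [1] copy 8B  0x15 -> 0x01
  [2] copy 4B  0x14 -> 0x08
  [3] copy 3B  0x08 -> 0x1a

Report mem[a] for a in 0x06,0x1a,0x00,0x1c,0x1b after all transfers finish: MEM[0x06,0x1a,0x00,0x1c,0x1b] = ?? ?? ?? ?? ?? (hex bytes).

[0] 0x0b->0x03 len=6 : 26 d6 1b 1a c8 a6
[1] 0x15->0x01 len=8 : c2 4d 7a 2f d7 9c 91 7a
[2] 0x14->0x08 len=4 : 6c c2 4d 7a
[3] 0x08->0x1a len=3 : 6c c2 4d
query mem[0x06]=0x9c, mem[0x1a]=0x6c, mem[0x00]=0x80, mem[0x1c]=0x4d, mem[0x1b]=0xc2

MEM[0x06,0x1a,0x00,0x1c,0x1b] = 9c 6c 80 4d c2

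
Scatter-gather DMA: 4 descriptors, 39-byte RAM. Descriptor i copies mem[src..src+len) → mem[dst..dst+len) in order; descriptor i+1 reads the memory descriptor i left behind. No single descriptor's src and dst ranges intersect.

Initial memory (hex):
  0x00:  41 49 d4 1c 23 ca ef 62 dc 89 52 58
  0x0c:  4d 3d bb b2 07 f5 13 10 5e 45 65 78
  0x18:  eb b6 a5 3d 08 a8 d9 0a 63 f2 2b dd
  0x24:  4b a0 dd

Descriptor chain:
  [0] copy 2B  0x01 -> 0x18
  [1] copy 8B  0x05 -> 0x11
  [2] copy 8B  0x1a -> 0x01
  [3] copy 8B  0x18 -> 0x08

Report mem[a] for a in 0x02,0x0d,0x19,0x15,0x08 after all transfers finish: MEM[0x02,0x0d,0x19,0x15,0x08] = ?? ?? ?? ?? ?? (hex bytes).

D0: mem[0x18..0x19] <- [49 d4]
D1: mem[0x11..0x18] <- [ca ef 62 dc 89 52 58 4d]
D2: mem[0x01..0x08] <- [a5 3d 08 a8 d9 0a 63 f2]
D3: mem[0x08..0x0f] <- [4d d4 a5 3d 08 a8 d9 0a]
query mem[0x02]=0x3d, mem[0x0d]=0xa8, mem[0x19]=0xd4, mem[0x15]=0x89, mem[0x08]=0x4d

MEM[0x02,0x0d,0x19,0x15,0x08] = 3d a8 d4 89 4d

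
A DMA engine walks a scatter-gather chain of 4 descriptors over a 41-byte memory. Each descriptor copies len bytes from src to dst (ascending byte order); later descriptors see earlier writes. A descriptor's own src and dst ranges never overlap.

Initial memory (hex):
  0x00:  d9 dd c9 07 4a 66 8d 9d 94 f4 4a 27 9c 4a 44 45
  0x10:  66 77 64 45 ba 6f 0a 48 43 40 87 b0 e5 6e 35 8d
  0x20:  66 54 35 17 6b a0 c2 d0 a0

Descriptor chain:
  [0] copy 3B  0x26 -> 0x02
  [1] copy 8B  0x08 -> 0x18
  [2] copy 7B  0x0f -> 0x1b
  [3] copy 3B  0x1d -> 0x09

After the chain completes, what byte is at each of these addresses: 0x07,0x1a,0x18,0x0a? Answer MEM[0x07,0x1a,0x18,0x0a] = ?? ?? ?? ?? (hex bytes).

D0: mem[0x02..0x04] <- [c2 d0 a0]
D1: mem[0x18..0x1f] <- [94 f4 4a 27 9c 4a 44 45]
D2: mem[0x1b..0x21] <- [45 66 77 64 45 ba 6f]
D3: mem[0x09..0x0b] <- [77 64 45]
query mem[0x07]=0x9d, mem[0x1a]=0x4a, mem[0x18]=0x94, mem[0x0a]=0x64

MEM[0x07,0x1a,0x18,0x0a] = 9d 4a 94 64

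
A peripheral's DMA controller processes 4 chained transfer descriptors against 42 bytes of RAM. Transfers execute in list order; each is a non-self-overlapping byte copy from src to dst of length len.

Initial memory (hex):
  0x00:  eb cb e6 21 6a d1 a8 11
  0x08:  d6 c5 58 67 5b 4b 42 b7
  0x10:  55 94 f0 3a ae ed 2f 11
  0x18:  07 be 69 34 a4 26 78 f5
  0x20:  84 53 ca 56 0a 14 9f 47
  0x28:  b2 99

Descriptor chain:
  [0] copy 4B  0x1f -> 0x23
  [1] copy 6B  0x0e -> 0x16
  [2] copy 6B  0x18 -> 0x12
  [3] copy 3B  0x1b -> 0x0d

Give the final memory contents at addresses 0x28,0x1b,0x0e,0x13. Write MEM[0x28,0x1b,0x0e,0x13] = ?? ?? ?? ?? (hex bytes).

  after D0: wrote 4B at 0x23 = f58453ca
  after D1: wrote 6B at 0x16 = 42b75594f03a
  after D2: wrote 6B at 0x12 = 5594f03aa426
  after D3: wrote 3B at 0x0d = 3aa426
query mem[0x28]=0xb2, mem[0x1b]=0x3a, mem[0x0e]=0xa4, mem[0x13]=0x94

MEM[0x28,0x1b,0x0e,0x13] = b2 3a a4 94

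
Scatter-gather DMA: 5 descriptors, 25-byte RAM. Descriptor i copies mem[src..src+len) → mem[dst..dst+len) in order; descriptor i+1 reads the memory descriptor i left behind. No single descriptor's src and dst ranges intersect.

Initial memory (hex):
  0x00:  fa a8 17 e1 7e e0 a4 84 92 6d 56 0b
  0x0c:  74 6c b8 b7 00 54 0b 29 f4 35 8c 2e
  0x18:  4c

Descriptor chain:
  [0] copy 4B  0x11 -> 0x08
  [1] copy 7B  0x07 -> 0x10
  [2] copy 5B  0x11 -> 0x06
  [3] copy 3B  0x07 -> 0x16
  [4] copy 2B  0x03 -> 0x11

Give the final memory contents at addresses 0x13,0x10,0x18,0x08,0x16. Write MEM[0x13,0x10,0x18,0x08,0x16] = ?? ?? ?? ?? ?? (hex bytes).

  after D0: wrote 4B at 0x08 = 540b29f4
  after D1: wrote 7B at 0x10 = 84540b29f4746c
  after D2: wrote 5B at 0x06 = 540b29f474
  after D3: wrote 3B at 0x16 = 0b29f4
  after D4: wrote 2B at 0x11 = e17e
query mem[0x13]=0x29, mem[0x10]=0x84, mem[0x18]=0xf4, mem[0x08]=0x29, mem[0x16]=0x0b

MEM[0x13,0x10,0x18,0x08,0x16] = 29 84 f4 29 0b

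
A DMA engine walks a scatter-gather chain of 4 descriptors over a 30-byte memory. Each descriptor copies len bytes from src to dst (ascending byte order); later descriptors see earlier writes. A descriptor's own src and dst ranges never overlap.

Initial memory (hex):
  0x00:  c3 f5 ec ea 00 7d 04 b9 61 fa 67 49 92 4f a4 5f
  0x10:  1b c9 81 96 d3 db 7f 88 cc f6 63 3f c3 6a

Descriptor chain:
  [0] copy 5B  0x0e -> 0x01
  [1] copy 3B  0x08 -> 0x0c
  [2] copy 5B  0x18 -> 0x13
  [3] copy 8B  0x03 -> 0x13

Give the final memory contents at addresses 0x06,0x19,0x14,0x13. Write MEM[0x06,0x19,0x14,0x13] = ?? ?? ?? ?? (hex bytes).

  after D0: wrote 5B at 0x01 = a45f1bc981
  after D1: wrote 3B at 0x0c = 61fa67
  after D2: wrote 5B at 0x13 = ccf6633fc3
  after D3: wrote 8B at 0x13 = 1bc98104b961fa67
query mem[0x06]=0x04, mem[0x19]=0xfa, mem[0x14]=0xc9, mem[0x13]=0x1b

MEM[0x06,0x19,0x14,0x13] = 04 fa c9 1b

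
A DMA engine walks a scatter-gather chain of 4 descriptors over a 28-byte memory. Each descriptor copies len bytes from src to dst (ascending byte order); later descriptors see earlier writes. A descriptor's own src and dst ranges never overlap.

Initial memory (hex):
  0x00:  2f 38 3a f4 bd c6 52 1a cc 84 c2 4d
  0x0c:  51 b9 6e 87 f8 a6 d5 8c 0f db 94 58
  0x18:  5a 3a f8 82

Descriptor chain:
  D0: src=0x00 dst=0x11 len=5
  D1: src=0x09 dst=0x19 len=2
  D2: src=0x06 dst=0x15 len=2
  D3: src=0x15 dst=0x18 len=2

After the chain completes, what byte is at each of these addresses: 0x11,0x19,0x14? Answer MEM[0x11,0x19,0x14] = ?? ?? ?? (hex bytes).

  after D0: wrote 5B at 0x11 = 2f383af4bd
  after D1: wrote 2B at 0x19 = 84c2
  after D2: wrote 2B at 0x15 = 521a
  after D3: wrote 2B at 0x18 = 521a
query mem[0x11]=0x2f, mem[0x19]=0x1a, mem[0x14]=0xf4

MEM[0x11,0x19,0x14] = 2f 1a f4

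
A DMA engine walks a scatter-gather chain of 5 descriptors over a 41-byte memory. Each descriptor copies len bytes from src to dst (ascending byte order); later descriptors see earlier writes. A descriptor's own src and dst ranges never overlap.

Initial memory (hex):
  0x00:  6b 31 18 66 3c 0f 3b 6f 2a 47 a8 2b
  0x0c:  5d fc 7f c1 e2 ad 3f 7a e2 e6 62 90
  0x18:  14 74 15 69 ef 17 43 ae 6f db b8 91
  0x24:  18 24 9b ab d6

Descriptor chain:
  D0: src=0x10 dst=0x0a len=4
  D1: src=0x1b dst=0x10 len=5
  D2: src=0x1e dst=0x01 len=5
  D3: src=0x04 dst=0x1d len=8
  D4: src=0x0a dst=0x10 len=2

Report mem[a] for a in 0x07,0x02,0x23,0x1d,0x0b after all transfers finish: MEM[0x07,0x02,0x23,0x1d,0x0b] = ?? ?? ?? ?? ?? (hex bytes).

MEM[0x07,0x02,0x23,0x1d,0x0b] = 6f ae e2 db ad

[0] 0x10->0x0a len=4 : e2 ad 3f 7a
[1] 0x1b->0x10 len=5 : 69 ef 17 43 ae
[2] 0x1e->0x01 len=5 : 43 ae 6f db b8
[3] 0x04->0x1d len=8 : db b8 3b 6f 2a 47 e2 ad
[4] 0x0a->0x10 len=2 : e2 ad
query mem[0x07]=0x6f, mem[0x02]=0xae, mem[0x23]=0xe2, mem[0x1d]=0xdb, mem[0x0b]=0xad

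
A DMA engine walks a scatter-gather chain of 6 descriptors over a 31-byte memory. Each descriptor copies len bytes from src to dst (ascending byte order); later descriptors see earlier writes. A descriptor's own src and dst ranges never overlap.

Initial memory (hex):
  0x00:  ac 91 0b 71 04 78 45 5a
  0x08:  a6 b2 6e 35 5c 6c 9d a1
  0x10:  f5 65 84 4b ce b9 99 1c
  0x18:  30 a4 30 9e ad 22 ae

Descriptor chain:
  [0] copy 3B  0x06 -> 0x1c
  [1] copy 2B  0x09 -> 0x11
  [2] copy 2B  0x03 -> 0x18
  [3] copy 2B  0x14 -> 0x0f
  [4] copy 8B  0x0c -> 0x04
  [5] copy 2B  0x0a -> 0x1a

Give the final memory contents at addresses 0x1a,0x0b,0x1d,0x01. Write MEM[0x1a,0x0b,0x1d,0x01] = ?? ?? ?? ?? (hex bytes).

D0: mem[0x1c..0x1e] <- [45 5a a6]
D1: mem[0x11..0x12] <- [b2 6e]
D2: mem[0x18..0x19] <- [71 04]
D3: mem[0x0f..0x10] <- [ce b9]
D4: mem[0x04..0x0b] <- [5c 6c 9d ce b9 b2 6e 4b]
D5: mem[0x1a..0x1b] <- [6e 4b]
query mem[0x1a]=0x6e, mem[0x0b]=0x4b, mem[0x1d]=0x5a, mem[0x01]=0x91

MEM[0x1a,0x0b,0x1d,0x01] = 6e 4b 5a 91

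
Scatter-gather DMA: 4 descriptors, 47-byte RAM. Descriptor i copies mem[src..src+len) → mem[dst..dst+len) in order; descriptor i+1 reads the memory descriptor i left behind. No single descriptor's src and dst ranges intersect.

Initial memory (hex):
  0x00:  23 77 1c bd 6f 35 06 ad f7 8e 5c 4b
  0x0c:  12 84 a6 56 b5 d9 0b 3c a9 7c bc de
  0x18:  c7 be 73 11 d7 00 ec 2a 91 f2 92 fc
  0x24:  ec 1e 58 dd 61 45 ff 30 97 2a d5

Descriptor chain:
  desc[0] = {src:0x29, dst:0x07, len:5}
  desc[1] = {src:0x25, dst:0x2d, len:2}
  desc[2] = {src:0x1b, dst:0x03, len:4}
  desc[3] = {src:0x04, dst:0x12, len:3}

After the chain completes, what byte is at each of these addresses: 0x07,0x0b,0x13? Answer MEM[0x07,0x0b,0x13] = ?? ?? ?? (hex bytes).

D0: mem[0x07..0x0b] <- [45 ff 30 97 2a]
D1: mem[0x2d..0x2e] <- [1e 58]
D2: mem[0x03..0x06] <- [11 d7 00 ec]
D3: mem[0x12..0x14] <- [d7 00 ec]
query mem[0x07]=0x45, mem[0x0b]=0x2a, mem[0x13]=0x00

MEM[0x07,0x0b,0x13] = 45 2a 00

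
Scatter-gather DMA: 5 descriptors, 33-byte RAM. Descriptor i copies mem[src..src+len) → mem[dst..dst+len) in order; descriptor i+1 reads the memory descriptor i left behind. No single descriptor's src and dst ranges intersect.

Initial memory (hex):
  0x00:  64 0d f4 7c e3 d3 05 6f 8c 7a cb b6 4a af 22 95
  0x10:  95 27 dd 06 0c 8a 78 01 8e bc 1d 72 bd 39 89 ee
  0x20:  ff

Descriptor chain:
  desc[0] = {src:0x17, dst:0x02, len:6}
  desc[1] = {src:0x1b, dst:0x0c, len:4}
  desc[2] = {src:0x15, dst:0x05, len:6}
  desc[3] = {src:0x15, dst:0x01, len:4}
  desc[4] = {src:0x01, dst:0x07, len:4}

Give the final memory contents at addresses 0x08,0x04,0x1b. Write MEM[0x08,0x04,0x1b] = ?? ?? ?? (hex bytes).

MEM[0x08,0x04,0x1b] = 78 8e 72

  after D0: wrote 6B at 0x02 = 018ebc1d72bd
  after D1: wrote 4B at 0x0c = 72bd3989
  after D2: wrote 6B at 0x05 = 8a78018ebc1d
  after D3: wrote 4B at 0x01 = 8a78018e
  after D4: wrote 4B at 0x07 = 8a78018e
query mem[0x08]=0x78, mem[0x04]=0x8e, mem[0x1b]=0x72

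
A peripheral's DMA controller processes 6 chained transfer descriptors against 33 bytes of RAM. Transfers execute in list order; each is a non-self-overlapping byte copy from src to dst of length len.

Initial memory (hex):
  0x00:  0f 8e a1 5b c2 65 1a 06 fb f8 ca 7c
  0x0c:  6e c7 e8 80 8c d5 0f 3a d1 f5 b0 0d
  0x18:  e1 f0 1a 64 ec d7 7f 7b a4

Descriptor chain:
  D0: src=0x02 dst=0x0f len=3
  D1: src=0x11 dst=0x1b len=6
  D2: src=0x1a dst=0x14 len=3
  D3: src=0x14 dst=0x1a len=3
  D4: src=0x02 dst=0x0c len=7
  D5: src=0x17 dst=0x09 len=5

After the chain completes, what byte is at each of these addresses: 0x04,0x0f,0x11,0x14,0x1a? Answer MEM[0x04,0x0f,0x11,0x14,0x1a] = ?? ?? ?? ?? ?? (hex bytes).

  after D0: wrote 3B at 0x0f = a15bc2
  after D1: wrote 6B at 0x1b = c20f3ad1f5b0
  after D2: wrote 3B at 0x14 = 1ac20f
  after D3: wrote 3B at 0x1a = 1ac20f
  after D4: wrote 7B at 0x0c = a15bc2651a06fb
  after D5: wrote 5B at 0x09 = 0de1f01ac2
query mem[0x04]=0xc2, mem[0x0f]=0x65, mem[0x11]=0x06, mem[0x14]=0x1a, mem[0x1a]=0x1a

MEM[0x04,0x0f,0x11,0x14,0x1a] = c2 65 06 1a 1a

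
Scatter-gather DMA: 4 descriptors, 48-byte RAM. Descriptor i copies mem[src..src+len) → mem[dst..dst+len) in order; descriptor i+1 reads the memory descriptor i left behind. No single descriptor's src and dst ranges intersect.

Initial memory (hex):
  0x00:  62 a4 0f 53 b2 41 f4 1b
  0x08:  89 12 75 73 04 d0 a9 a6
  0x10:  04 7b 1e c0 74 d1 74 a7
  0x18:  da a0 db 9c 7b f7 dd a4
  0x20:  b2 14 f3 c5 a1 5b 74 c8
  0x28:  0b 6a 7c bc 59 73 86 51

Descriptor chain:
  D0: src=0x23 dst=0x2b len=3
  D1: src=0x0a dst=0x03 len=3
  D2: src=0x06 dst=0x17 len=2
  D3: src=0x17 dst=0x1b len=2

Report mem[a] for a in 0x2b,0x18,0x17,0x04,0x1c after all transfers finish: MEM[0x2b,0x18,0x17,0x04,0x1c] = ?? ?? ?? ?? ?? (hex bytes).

MEM[0x2b,0x18,0x17,0x04,0x1c] = c5 1b f4 73 1b

#0 dst[0x2b+3] := {0xc5,0xa1,0x5b}
#1 dst[0x03+3] := {0x75,0x73,0x04}
#2 dst[0x17+2] := {0xf4,0x1b}
#3 dst[0x1b+2] := {0xf4,0x1b}
query mem[0x2b]=0xc5, mem[0x18]=0x1b, mem[0x17]=0xf4, mem[0x04]=0x73, mem[0x1c]=0x1b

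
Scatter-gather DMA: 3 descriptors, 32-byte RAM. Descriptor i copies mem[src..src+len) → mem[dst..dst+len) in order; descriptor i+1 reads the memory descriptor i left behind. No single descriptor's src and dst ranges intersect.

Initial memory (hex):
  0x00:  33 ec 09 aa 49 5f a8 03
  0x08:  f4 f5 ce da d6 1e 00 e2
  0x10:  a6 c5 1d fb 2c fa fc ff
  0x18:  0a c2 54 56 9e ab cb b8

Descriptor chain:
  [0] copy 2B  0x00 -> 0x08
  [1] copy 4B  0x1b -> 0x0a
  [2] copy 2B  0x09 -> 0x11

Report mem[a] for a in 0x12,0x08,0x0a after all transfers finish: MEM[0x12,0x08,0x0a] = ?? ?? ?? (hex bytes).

D0: mem[0x08..0x09] <- [33 ec]
D1: mem[0x0a..0x0d] <- [56 9e ab cb]
D2: mem[0x11..0x12] <- [ec 56]
query mem[0x12]=0x56, mem[0x08]=0x33, mem[0x0a]=0x56

MEM[0x12,0x08,0x0a] = 56 33 56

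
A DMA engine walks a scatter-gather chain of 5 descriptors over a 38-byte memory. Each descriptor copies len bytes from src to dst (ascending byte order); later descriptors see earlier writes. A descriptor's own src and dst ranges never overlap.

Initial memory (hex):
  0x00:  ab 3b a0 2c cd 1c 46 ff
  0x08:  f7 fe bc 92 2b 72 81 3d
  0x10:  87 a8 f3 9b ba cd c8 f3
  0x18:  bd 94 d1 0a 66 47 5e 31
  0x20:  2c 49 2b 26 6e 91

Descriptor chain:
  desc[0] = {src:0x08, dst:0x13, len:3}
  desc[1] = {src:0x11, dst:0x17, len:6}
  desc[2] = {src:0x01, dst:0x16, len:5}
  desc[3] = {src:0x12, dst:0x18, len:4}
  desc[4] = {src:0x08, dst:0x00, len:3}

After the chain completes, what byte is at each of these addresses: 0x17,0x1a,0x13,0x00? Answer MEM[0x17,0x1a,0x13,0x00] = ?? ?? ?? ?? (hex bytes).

MEM[0x17,0x1a,0x13,0x00] = a0 fe f7 f7

D0: mem[0x13..0x15] <- [f7 fe bc]
D1: mem[0x17..0x1c] <- [a8 f3 f7 fe bc c8]
D2: mem[0x16..0x1a] <- [3b a0 2c cd 1c]
D3: mem[0x18..0x1b] <- [f3 f7 fe bc]
D4: mem[0x00..0x02] <- [f7 fe bc]
query mem[0x17]=0xa0, mem[0x1a]=0xfe, mem[0x13]=0xf7, mem[0x00]=0xf7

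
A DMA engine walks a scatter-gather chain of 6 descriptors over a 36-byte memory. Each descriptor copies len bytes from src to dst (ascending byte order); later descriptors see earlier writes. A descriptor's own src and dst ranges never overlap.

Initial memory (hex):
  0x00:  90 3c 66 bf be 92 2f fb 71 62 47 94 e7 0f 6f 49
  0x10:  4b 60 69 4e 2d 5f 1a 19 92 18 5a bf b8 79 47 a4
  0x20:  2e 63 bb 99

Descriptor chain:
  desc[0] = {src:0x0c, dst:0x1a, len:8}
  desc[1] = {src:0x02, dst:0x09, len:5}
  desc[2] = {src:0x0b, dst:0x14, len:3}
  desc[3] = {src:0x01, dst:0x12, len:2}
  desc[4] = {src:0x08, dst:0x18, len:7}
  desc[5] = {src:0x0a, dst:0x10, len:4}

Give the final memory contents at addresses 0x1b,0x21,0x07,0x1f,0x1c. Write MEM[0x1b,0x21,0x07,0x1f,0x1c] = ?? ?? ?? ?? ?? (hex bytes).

MEM[0x1b,0x21,0x07,0x1f,0x1c] = be 4e fb 60 92

D0: mem[0x1a..0x21] <- [e7 0f 6f 49 4b 60 69 4e]
D1: mem[0x09..0x0d] <- [66 bf be 92 2f]
D2: mem[0x14..0x16] <- [be 92 2f]
D3: mem[0x12..0x13] <- [3c 66]
D4: mem[0x18..0x1e] <- [71 66 bf be 92 2f 6f]
D5: mem[0x10..0x13] <- [bf be 92 2f]
query mem[0x1b]=0xbe, mem[0x21]=0x4e, mem[0x07]=0xfb, mem[0x1f]=0x60, mem[0x1c]=0x92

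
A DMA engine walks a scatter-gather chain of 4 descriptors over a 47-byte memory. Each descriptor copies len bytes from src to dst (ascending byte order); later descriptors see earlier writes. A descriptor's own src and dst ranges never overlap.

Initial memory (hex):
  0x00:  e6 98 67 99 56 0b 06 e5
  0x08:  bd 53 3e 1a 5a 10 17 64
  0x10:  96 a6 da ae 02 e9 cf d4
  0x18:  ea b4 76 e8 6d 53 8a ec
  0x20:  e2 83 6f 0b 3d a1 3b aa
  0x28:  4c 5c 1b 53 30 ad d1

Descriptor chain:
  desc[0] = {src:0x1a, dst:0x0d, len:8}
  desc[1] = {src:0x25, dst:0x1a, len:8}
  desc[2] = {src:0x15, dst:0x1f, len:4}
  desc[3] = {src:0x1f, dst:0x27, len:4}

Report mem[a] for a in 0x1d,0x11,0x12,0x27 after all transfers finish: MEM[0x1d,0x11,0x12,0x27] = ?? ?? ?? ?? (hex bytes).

  after D0: wrote 8B at 0x0d = 76e86d538aece283
  after D1: wrote 8B at 0x1a = a13baa4c5c1b5330
  after D2: wrote 4B at 0x1f = e9cfd4ea
  after D3: wrote 4B at 0x27 = e9cfd4ea
query mem[0x1d]=0x4c, mem[0x11]=0x8a, mem[0x12]=0xec, mem[0x27]=0xe9

MEM[0x1d,0x11,0x12,0x27] = 4c 8a ec e9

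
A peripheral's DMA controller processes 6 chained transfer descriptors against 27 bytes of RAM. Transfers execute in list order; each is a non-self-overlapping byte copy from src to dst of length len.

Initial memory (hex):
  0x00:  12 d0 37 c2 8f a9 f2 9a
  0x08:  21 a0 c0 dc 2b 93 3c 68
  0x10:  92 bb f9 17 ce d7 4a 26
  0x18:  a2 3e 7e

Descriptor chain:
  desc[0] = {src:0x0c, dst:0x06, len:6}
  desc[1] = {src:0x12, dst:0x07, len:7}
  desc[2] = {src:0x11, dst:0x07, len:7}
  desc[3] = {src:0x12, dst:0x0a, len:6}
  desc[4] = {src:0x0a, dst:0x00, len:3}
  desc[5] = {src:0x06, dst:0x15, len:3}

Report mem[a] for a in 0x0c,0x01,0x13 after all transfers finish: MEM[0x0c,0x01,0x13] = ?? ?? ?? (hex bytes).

MEM[0x0c,0x01,0x13] = ce 17 17

#0 dst[0x06+6] := {0x2b,0x93,0x3c,0x68,0x92,0xbb}
#1 dst[0x07+7] := {0xf9,0x17,0xce,0xd7,0x4a,0x26,0xa2}
#2 dst[0x07+7] := {0xbb,0xf9,0x17,0xce,0xd7,0x4a,0x26}
#3 dst[0x0a+6] := {0xf9,0x17,0xce,0xd7,0x4a,0x26}
#4 dst[0x00+3] := {0xf9,0x17,0xce}
#5 dst[0x15+3] := {0x2b,0xbb,0xf9}
query mem[0x0c]=0xce, mem[0x01]=0x17, mem[0x13]=0x17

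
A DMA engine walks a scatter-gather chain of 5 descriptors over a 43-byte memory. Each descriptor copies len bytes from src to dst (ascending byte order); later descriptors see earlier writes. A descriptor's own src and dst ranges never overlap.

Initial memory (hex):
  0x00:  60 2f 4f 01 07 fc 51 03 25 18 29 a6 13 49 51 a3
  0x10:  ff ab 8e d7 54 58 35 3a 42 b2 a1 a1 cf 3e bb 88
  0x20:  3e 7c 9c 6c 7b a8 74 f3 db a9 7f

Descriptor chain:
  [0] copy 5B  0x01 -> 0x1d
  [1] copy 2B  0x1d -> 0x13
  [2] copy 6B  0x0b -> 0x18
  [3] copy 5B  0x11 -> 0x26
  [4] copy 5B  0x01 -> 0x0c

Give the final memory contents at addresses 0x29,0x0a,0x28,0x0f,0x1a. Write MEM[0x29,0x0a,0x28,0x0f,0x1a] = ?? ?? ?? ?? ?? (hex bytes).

#0 dst[0x1d+5] := {0x2f,0x4f,0x01,0x07,0xfc}
#1 dst[0x13+2] := {0x2f,0x4f}
#2 dst[0x18+6] := {0xa6,0x13,0x49,0x51,0xa3,0xff}
#3 dst[0x26+5] := {0xab,0x8e,0x2f,0x4f,0x58}
#4 dst[0x0c+5] := {0x2f,0x4f,0x01,0x07,0xfc}
query mem[0x29]=0x4f, mem[0x0a]=0x29, mem[0x28]=0x2f, mem[0x0f]=0x07, mem[0x1a]=0x49

MEM[0x29,0x0a,0x28,0x0f,0x1a] = 4f 29 2f 07 49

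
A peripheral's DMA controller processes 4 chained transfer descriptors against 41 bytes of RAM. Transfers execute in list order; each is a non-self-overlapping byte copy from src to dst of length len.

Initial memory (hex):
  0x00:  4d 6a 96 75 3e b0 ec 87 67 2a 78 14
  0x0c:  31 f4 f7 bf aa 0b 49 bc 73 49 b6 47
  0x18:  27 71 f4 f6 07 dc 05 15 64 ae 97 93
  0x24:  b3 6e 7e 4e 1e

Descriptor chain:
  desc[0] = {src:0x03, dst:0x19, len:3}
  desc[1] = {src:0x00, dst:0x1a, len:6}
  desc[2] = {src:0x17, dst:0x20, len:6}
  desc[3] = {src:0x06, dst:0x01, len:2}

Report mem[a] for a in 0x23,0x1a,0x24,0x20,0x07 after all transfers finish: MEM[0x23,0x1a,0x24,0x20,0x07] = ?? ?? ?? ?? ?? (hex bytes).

MEM[0x23,0x1a,0x24,0x20,0x07] = 4d 4d 6a 47 87

#0 dst[0x19+3] := {0x75,0x3e,0xb0}
#1 dst[0x1a+6] := {0x4d,0x6a,0x96,0x75,0x3e,0xb0}
#2 dst[0x20+6] := {0x47,0x27,0x75,0x4d,0x6a,0x96}
#3 dst[0x01+2] := {0xec,0x87}
query mem[0x23]=0x4d, mem[0x1a]=0x4d, mem[0x24]=0x6a, mem[0x20]=0x47, mem[0x07]=0x87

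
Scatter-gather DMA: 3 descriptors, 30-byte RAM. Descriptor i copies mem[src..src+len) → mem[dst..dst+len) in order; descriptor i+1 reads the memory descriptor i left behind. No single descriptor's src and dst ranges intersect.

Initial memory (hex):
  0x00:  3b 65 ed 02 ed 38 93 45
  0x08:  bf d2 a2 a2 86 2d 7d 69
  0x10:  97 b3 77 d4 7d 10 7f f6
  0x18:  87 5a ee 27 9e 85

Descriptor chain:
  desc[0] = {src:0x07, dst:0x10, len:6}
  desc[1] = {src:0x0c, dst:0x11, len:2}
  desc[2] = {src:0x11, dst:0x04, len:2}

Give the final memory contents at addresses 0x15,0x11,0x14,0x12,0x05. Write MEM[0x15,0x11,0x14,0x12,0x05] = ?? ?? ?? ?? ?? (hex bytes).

MEM[0x15,0x11,0x14,0x12,0x05] = 86 86 a2 2d 2d

#0 dst[0x10+6] := {0x45,0xbf,0xd2,0xa2,0xa2,0x86}
#1 dst[0x11+2] := {0x86,0x2d}
#2 dst[0x04+2] := {0x86,0x2d}
query mem[0x15]=0x86, mem[0x11]=0x86, mem[0x14]=0xa2, mem[0x12]=0x2d, mem[0x05]=0x2d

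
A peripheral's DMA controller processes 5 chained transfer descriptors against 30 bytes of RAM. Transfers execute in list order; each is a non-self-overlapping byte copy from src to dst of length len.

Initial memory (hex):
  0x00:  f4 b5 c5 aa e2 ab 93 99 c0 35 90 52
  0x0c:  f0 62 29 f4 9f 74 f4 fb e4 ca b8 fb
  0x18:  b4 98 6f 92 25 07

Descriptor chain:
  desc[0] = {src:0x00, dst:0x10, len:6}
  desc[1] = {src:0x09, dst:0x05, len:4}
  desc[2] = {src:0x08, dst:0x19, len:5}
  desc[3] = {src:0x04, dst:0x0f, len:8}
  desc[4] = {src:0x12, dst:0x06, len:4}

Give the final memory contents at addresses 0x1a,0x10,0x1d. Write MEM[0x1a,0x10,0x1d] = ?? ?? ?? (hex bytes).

[0] 0x00->0x10 len=6 : f4 b5 c5 aa e2 ab
[1] 0x09->0x05 len=4 : 35 90 52 f0
[2] 0x08->0x19 len=5 : f0 35 90 52 f0
[3] 0x04->0x0f len=8 : e2 35 90 52 f0 35 90 52
[4] 0x12->0x06 len=4 : 52 f0 35 90
query mem[0x1a]=0x35, mem[0x10]=0x35, mem[0x1d]=0xf0

MEM[0x1a,0x10,0x1d] = 35 35 f0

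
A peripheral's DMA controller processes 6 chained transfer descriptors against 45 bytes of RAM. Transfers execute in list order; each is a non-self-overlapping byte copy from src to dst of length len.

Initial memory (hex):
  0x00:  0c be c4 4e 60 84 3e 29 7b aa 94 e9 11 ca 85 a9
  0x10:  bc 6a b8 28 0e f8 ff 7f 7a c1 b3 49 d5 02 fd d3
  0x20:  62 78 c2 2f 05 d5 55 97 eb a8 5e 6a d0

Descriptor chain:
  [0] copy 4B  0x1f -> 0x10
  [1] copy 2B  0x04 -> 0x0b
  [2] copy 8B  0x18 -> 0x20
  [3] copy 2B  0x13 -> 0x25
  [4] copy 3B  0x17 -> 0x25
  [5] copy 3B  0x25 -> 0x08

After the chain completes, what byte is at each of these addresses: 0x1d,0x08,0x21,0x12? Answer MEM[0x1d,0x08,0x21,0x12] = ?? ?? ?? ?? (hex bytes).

D0: mem[0x10..0x13] <- [d3 62 78 c2]
D1: mem[0x0b..0x0c] <- [60 84]
D2: mem[0x20..0x27] <- [7a c1 b3 49 d5 02 fd d3]
D3: mem[0x25..0x26] <- [c2 0e]
D4: mem[0x25..0x27] <- [7f 7a c1]
D5: mem[0x08..0x0a] <- [7f 7a c1]
query mem[0x1d]=0x02, mem[0x08]=0x7f, mem[0x21]=0xc1, mem[0x12]=0x78

MEM[0x1d,0x08,0x21,0x12] = 02 7f c1 78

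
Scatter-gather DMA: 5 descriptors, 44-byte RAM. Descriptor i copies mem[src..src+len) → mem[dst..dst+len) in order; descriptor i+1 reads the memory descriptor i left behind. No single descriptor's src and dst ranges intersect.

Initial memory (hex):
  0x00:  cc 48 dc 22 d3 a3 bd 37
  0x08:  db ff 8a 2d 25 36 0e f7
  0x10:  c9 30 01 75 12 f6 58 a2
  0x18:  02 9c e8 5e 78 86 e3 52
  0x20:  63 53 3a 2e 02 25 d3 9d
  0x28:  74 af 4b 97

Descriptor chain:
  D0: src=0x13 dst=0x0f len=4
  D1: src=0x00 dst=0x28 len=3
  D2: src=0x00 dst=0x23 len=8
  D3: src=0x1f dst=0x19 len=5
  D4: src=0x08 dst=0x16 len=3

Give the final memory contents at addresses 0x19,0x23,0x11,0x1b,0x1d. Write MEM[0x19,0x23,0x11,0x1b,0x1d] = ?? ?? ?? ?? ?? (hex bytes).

#0 dst[0x0f+4] := {0x75,0x12,0xf6,0x58}
#1 dst[0x28+3] := {0xcc,0x48,0xdc}
#2 dst[0x23+8] := {0xcc,0x48,0xdc,0x22,0xd3,0xa3,0xbd,0x37}
#3 dst[0x19+5] := {0x52,0x63,0x53,0x3a,0xcc}
#4 dst[0x16+3] := {0xdb,0xff,0x8a}
query mem[0x19]=0x52, mem[0x23]=0xcc, mem[0x11]=0xf6, mem[0x1b]=0x53, mem[0x1d]=0xcc

MEM[0x19,0x23,0x11,0x1b,0x1d] = 52 cc f6 53 cc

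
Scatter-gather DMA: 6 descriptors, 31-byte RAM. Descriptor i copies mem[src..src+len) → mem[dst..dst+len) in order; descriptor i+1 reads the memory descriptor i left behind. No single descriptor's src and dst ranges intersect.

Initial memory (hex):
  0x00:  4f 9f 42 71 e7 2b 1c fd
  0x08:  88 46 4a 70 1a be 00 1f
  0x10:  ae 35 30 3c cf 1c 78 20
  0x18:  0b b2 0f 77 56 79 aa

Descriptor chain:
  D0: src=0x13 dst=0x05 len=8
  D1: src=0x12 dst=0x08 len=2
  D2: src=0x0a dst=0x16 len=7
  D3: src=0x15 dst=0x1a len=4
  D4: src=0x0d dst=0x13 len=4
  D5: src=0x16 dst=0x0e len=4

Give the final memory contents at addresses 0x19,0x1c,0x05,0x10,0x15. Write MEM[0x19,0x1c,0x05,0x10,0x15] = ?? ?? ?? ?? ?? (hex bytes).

#0 dst[0x05+8] := {0x3c,0xcf,0x1c,0x78,0x20,0x0b,0xb2,0x0f}
#1 dst[0x08+2] := {0x30,0x3c}
#2 dst[0x16+7] := {0x0b,0xb2,0x0f,0xbe,0x00,0x1f,0xae}
#3 dst[0x1a+4] := {0x1c,0x0b,0xb2,0x0f}
#4 dst[0x13+4] := {0xbe,0x00,0x1f,0xae}
#5 dst[0x0e+4] := {0xae,0xb2,0x0f,0xbe}
query mem[0x19]=0xbe, mem[0x1c]=0xb2, mem[0x05]=0x3c, mem[0x10]=0x0f, mem[0x15]=0x1f

MEM[0x19,0x1c,0x05,0x10,0x15] = be b2 3c 0f 1f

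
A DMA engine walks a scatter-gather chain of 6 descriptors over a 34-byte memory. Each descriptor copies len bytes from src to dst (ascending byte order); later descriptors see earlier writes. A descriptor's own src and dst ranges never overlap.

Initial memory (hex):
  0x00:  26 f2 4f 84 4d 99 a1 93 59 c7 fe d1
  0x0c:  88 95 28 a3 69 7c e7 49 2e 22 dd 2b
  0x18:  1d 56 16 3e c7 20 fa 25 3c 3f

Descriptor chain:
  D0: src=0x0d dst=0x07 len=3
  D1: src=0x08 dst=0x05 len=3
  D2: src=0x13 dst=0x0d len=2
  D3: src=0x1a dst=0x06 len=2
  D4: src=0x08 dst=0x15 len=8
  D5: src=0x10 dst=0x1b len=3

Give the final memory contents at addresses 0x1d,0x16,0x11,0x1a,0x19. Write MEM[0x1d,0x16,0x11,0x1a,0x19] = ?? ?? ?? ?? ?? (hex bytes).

MEM[0x1d,0x16,0x11,0x1a,0x19] = e7 a3 7c 49 88

D0: mem[0x07..0x09] <- [95 28 a3]
D1: mem[0x05..0x07] <- [28 a3 fe]
D2: mem[0x0d..0x0e] <- [49 2e]
D3: mem[0x06..0x07] <- [16 3e]
D4: mem[0x15..0x1c] <- [28 a3 fe d1 88 49 2e a3]
D5: mem[0x1b..0x1d] <- [69 7c e7]
query mem[0x1d]=0xe7, mem[0x16]=0xa3, mem[0x11]=0x7c, mem[0x1a]=0x49, mem[0x19]=0x88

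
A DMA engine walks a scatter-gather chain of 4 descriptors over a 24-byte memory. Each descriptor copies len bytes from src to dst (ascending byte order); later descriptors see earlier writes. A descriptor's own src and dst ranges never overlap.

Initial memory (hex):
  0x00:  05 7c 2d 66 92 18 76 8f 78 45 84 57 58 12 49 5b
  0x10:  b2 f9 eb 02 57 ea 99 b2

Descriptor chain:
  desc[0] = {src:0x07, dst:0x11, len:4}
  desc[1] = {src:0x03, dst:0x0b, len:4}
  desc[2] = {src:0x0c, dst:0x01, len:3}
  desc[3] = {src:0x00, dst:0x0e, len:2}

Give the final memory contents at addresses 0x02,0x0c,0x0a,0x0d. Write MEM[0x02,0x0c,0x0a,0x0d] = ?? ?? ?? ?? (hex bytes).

MEM[0x02,0x0c,0x0a,0x0d] = 18 92 84 18

[0] 0x07->0x11 len=4 : 8f 78 45 84
[1] 0x03->0x0b len=4 : 66 92 18 76
[2] 0x0c->0x01 len=3 : 92 18 76
[3] 0x00->0x0e len=2 : 05 92
query mem[0x02]=0x18, mem[0x0c]=0x92, mem[0x0a]=0x84, mem[0x0d]=0x18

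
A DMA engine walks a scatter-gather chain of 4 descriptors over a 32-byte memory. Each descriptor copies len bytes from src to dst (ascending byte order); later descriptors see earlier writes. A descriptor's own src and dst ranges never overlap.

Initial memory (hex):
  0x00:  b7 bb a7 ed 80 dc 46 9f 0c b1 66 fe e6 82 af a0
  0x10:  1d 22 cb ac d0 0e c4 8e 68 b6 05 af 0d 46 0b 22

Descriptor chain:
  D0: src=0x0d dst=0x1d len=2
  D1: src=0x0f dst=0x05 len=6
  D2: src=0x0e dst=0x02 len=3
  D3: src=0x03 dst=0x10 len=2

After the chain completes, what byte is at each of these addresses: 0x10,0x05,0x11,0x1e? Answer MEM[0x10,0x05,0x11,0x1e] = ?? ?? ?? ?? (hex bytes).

D0: mem[0x1d..0x1e] <- [82 af]
D1: mem[0x05..0x0a] <- [a0 1d 22 cb ac d0]
D2: mem[0x02..0x04] <- [af a0 1d]
D3: mem[0x10..0x11] <- [a0 1d]
query mem[0x10]=0xa0, mem[0x05]=0xa0, mem[0x11]=0x1d, mem[0x1e]=0xaf

MEM[0x10,0x05,0x11,0x1e] = a0 a0 1d af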